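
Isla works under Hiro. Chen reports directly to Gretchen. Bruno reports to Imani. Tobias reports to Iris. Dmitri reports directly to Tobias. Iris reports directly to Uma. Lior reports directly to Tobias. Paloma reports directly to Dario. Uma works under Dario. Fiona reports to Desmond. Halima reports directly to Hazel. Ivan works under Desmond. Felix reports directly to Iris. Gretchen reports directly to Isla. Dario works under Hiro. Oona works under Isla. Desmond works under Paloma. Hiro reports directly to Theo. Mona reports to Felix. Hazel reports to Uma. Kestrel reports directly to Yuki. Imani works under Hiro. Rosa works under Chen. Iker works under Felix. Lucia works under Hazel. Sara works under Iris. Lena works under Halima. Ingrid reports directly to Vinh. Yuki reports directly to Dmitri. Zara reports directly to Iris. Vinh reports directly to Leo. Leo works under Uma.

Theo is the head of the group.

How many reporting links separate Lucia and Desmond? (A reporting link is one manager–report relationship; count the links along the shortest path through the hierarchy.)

5

Lucia is 3 levels below Dario, and Desmond is 2 levels below Dario (their lowest common manager). The shortest path runs up from Lucia to Dario and back down to Desmond: 3 + 2 = 5 links.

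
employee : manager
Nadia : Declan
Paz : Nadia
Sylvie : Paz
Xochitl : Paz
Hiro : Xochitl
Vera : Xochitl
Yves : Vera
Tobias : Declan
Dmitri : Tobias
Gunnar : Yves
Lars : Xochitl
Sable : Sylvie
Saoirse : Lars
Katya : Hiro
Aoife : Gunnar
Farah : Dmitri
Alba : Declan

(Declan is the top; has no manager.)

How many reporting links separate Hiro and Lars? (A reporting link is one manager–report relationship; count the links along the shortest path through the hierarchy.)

2

Hiro is 1 level below Xochitl, and Lars is 1 level below Xochitl (their lowest common manager). The shortest path runs up from Hiro to Xochitl and back down to Lars: 1 + 1 = 2 links.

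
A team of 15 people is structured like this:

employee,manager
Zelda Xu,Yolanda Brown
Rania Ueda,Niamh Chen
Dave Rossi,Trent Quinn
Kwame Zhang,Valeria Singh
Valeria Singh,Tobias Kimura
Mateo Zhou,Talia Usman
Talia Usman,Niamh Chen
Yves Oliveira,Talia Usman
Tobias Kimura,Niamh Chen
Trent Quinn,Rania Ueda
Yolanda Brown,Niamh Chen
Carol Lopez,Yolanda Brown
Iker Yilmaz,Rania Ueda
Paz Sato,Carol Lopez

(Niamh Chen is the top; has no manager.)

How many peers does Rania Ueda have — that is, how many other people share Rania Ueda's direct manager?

Rania Ueda reports to Niamh Chen. Niamh Chen's other direct reports are Talia Usman, Yolanda Brown, Tobias Kimura — 3 peers.

3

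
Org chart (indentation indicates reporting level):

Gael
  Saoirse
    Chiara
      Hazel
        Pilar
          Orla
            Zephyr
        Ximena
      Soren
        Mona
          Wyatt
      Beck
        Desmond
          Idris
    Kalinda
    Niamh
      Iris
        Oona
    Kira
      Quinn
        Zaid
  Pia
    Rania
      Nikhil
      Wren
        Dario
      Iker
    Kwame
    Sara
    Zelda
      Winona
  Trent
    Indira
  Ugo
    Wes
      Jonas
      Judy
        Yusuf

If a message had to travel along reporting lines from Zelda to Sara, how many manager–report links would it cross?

2

Zelda is 1 level below Pia, and Sara is 1 level below Pia (their lowest common manager). The shortest path runs up from Zelda to Pia and back down to Sara: 1 + 1 = 2 links.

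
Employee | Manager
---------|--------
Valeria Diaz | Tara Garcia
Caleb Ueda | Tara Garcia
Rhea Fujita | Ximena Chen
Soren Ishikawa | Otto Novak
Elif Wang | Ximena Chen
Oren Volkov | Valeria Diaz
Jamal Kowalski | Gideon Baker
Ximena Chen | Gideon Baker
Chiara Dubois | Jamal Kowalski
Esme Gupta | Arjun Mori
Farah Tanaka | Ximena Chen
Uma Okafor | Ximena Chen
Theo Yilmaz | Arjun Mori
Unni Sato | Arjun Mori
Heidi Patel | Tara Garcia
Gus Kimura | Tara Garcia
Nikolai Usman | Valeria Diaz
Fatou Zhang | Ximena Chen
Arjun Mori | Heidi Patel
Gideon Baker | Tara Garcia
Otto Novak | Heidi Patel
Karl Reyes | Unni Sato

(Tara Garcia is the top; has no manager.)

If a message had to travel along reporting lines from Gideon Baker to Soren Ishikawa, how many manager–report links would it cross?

Gideon Baker is 1 level below Tara Garcia, and Soren Ishikawa is 3 levels below Tara Garcia (their lowest common manager). The shortest path runs up from Gideon Baker to Tara Garcia and back down to Soren Ishikawa: 1 + 3 = 4 links.

4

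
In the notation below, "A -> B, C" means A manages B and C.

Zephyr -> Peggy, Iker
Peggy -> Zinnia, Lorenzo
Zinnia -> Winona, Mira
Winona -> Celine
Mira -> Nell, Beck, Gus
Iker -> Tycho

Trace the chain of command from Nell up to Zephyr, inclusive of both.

Nell reports to Mira. Mira reports to Zinnia. Zinnia reports to Peggy. Peggy reports to Zephyr. Zephyr is at the top.

Nell -> Mira -> Zinnia -> Peggy -> Zephyr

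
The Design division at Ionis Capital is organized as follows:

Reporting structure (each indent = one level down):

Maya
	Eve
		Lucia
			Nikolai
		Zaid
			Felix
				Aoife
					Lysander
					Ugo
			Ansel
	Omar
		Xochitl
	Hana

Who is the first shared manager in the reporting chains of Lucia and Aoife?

Eve

Lucia's chain of managers is Eve, Maya. Aoife's chain of managers is Felix, Zaid, Eve, Maya. The first manager that appears in both chains is Eve.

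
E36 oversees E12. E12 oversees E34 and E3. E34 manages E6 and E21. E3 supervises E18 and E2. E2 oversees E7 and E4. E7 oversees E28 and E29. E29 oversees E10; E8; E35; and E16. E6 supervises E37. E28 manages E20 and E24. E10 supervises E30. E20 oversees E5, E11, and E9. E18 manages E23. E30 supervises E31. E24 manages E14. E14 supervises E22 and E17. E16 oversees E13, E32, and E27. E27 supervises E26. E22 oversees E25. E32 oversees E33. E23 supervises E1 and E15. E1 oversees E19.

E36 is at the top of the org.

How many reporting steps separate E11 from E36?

7

Chain from E11 up to E36: E11 → E20 → E28 → E7 → E2 → E3 → E12 → E36. That is 7 steps up, so E11 is 7 levels below E36.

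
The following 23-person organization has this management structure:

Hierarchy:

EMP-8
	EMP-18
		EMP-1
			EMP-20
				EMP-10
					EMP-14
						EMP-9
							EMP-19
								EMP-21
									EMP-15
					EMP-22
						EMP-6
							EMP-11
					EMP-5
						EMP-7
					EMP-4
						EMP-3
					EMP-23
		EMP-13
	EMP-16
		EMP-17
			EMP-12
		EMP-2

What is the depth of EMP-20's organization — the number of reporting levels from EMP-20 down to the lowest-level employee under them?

6

The longest chain under EMP-20 runs EMP-20 → EMP-10 → EMP-14 → EMP-9 → EMP-19 → EMP-21 → EMP-15, which is 6 levels below EMP-20.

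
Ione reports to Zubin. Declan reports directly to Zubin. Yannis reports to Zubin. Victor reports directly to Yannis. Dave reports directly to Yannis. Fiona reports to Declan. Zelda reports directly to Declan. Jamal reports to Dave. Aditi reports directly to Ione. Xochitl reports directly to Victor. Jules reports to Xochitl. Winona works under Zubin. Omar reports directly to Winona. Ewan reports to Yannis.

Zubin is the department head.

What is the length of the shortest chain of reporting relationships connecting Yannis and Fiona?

Yannis is 1 level below Zubin, and Fiona is 2 levels below Zubin (their lowest common manager). The shortest path runs up from Yannis to Zubin and back down to Fiona: 1 + 2 = 3 links.

3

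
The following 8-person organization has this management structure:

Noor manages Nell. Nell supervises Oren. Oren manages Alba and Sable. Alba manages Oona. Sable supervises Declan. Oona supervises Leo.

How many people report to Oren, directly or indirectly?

5

Oren directly manages Alba, Sable. Under Alba: Oona, Leo (2). Under Sable: Declan (1). So Oren's organization is 2 direct reports plus everyone under them: 3 + 2 = 5.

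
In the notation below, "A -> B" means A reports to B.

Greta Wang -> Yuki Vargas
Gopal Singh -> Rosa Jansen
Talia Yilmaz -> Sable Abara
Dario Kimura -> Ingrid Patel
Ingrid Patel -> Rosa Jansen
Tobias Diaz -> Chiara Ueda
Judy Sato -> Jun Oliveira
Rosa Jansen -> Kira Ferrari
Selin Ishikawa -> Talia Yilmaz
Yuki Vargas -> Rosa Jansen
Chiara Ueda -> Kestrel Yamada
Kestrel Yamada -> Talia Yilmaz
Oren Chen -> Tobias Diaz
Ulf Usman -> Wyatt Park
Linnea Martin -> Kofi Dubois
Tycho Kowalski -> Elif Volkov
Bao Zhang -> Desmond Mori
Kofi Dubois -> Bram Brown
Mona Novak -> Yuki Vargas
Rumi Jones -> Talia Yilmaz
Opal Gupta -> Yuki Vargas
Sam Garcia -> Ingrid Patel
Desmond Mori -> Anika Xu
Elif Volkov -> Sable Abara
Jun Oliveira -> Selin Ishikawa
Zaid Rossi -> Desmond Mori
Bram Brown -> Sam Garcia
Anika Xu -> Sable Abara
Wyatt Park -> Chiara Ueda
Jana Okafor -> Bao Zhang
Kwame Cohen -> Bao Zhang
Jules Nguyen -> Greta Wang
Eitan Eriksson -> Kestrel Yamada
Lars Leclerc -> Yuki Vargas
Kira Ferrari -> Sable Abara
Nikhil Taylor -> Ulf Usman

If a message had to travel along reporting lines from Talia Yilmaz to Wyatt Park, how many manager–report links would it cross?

3

Wyatt Park is in Talia Yilmaz's organization: the chain from Wyatt Park up to Talia Yilmaz is Wyatt Park → Chiara Ueda → Kestrel Yamada → Talia Yilmaz, which is 3 links.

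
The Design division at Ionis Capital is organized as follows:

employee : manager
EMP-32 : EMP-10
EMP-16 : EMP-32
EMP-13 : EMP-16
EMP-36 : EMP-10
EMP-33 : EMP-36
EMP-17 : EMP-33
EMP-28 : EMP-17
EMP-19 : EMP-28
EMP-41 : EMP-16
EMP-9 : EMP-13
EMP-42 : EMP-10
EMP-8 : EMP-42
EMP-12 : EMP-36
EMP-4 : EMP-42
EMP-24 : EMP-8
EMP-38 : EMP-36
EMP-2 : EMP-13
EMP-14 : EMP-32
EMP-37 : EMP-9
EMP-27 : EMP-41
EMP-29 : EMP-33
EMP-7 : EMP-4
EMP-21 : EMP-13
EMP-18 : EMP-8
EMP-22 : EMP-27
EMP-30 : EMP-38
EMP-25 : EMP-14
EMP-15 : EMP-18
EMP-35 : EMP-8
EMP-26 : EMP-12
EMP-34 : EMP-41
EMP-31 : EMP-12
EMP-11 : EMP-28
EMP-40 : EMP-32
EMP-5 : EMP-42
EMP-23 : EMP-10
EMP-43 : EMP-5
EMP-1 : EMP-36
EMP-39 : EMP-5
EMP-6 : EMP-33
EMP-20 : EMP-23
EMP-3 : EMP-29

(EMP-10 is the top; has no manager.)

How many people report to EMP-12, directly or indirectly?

EMP-12 directly manages EMP-26, EMP-31. EMP-26 has no reports. EMP-31 has no reports. So EMP-12's organization is 2 direct reports plus everyone under them: 1 + 1 = 2.

2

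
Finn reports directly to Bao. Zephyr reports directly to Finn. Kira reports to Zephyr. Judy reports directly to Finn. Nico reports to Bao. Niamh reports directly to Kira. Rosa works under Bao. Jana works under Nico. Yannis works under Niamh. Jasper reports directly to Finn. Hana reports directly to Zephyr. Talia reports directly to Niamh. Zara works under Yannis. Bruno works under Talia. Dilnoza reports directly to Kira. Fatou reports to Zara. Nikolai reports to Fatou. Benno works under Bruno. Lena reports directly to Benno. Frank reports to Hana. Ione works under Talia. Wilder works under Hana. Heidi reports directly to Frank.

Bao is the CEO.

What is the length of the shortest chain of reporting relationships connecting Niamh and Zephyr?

2

Niamh is in Zephyr's organization: the chain from Niamh up to Zephyr is Niamh → Kira → Zephyr, which is 2 links.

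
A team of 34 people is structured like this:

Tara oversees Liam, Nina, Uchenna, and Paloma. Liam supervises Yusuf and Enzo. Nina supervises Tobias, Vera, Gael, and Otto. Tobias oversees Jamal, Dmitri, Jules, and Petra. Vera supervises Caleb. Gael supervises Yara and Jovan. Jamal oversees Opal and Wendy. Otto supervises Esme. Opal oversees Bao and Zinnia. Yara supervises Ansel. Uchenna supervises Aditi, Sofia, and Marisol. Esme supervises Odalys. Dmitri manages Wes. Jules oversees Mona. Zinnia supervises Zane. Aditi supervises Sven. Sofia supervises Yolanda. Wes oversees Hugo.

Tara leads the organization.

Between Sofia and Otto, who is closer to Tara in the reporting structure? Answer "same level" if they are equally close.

Both Sofia and Otto are 2 levels below Tara.

same level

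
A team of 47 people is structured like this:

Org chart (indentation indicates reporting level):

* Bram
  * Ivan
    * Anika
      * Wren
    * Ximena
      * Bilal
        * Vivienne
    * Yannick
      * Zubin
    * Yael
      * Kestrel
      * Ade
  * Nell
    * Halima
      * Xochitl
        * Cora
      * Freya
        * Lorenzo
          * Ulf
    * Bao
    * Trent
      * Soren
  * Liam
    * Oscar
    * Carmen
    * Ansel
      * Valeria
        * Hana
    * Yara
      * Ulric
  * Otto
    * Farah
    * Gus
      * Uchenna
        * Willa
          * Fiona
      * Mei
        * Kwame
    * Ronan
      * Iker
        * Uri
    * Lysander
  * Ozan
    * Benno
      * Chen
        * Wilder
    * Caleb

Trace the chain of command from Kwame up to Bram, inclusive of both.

Kwame -> Mei -> Gus -> Otto -> Bram

Kwame reports to Mei. Mei reports to Gus. Gus reports to Otto. Otto reports to Bram. Bram is at the top.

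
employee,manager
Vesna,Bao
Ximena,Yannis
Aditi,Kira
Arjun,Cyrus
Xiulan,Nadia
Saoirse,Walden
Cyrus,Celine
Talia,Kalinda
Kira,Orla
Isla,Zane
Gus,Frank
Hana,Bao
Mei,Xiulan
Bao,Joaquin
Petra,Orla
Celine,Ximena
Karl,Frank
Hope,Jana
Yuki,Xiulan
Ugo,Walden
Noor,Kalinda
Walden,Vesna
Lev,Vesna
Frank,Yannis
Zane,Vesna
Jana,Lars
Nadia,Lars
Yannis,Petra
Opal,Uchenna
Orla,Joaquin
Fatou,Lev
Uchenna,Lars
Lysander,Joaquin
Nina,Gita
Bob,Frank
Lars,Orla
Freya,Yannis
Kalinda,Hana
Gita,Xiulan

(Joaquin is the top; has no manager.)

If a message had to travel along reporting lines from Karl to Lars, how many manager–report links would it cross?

5

Karl is 4 levels below Orla, and Lars is 1 level below Orla (their lowest common manager). The shortest path runs up from Karl to Orla and back down to Lars: 4 + 1 = 5 links.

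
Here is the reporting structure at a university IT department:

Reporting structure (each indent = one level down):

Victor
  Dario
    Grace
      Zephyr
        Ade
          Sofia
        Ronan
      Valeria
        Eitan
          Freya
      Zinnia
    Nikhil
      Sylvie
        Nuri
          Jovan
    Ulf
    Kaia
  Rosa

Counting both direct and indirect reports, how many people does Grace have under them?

8

Grace directly manages Zephyr, Valeria, Zinnia. Under Zephyr: Ronan, Ade, Sofia (3). Under Valeria: Eitan, Freya (2). Zinnia has no reports. So Grace's organization is 3 direct reports plus everyone under them: 4 + 3 + 1 = 8.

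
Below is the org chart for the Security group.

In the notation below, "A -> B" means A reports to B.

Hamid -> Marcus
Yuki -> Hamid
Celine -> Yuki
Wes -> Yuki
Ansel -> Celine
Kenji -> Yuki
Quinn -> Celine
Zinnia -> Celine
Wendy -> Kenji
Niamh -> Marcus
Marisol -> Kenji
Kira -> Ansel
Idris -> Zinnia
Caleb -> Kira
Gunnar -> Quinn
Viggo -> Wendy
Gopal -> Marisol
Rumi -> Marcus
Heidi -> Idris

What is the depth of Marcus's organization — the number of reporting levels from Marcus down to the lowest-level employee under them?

The longest chain under Marcus runs Marcus → Hamid → Yuki → Celine → Zinnia → Idris → Heidi, which is 6 levels below Marcus.

6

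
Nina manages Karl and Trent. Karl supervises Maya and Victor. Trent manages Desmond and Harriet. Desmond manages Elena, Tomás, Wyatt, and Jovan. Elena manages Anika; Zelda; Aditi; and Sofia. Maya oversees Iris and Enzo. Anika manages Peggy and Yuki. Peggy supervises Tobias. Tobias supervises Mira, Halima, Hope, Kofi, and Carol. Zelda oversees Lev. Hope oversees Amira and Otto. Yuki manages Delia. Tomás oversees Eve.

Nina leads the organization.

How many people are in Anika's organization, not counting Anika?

11

Anika directly manages Peggy, Yuki. Under Peggy: Tobias, Carol, Kofi, Mira, Halima, Hope, Amira, Otto (8). Under Yuki: Delia (1). So Anika's organization is 2 direct reports plus everyone under them: 9 + 2 = 11.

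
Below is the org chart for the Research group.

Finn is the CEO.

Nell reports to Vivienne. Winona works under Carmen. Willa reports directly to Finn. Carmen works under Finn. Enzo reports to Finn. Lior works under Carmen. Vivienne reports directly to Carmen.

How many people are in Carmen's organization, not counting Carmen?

4

Carmen directly manages Winona, Vivienne, Lior. Winona has no reports. Under Vivienne: Nell (1). Lior has no reports. So Carmen's organization is 3 direct reports plus everyone under them: 1 + 2 + 1 = 4.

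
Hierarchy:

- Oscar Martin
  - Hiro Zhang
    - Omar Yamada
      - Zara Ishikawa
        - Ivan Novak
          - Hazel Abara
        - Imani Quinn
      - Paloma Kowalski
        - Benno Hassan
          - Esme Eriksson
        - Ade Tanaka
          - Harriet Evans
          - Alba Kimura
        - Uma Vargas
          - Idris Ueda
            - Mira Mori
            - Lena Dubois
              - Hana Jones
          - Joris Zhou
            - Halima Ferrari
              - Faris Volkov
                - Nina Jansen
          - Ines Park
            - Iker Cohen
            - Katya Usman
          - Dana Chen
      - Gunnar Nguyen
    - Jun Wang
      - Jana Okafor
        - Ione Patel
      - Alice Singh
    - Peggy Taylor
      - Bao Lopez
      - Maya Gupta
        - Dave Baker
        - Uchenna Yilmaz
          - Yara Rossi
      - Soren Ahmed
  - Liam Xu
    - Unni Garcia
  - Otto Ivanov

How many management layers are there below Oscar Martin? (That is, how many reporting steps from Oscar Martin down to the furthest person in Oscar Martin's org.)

The longest chain under Oscar Martin runs Oscar Martin → Hiro Zhang → Omar Yamada → Paloma Kowalski → Uma Vargas → Joris Zhou → Halima Ferrari → Faris Volkov → Nina Jansen, which is 8 levels below Oscar Martin.

8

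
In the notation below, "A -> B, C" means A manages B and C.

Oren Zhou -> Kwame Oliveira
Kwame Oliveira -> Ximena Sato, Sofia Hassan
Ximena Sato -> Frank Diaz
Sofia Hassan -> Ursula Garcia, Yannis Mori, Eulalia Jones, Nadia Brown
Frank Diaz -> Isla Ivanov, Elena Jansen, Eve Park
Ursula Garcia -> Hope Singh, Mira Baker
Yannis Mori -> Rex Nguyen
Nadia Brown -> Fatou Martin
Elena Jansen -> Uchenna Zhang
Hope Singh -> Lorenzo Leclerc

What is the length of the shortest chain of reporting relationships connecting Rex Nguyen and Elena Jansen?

6

Rex Nguyen is 3 levels below Kwame Oliveira, and Elena Jansen is 3 levels below Kwame Oliveira (their lowest common manager). The shortest path runs up from Rex Nguyen to Kwame Oliveira and back down to Elena Jansen: 3 + 3 = 6 links.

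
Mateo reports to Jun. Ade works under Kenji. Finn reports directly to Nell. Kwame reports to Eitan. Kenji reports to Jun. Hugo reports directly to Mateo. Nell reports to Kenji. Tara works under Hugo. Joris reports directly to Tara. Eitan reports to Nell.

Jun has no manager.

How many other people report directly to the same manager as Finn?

1

Finn reports to Nell. Nell's other direct reports are Eitan — 1 peer.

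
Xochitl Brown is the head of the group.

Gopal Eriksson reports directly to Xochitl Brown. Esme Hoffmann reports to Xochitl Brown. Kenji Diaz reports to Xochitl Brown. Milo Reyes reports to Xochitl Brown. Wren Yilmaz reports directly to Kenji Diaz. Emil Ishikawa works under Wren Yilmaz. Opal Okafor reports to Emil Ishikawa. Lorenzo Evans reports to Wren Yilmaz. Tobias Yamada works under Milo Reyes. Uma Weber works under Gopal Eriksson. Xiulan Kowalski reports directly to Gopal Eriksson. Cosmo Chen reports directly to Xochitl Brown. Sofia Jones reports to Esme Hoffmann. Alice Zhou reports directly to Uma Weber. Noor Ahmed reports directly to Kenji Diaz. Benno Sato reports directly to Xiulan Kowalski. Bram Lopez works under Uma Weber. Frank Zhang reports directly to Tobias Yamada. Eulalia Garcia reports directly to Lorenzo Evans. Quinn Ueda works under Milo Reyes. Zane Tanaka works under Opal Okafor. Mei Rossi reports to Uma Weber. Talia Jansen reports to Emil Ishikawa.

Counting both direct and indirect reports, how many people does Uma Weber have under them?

3

Uma Weber directly manages Alice Zhou, Bram Lopez, Mei Rossi. Alice Zhou has no reports. Bram Lopez has no reports. Mei Rossi has no reports. So Uma Weber's organization is 3 direct reports plus everyone under them: 1 + 1 + 1 = 3.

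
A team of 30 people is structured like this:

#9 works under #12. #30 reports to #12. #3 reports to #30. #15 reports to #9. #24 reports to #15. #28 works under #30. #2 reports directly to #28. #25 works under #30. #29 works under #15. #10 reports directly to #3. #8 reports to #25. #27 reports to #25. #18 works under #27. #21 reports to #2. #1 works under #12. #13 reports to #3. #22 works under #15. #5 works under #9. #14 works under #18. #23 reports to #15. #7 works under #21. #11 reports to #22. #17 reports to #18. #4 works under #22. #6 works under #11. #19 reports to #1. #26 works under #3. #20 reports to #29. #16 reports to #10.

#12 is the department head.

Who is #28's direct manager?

#30

#28 reports directly to #30.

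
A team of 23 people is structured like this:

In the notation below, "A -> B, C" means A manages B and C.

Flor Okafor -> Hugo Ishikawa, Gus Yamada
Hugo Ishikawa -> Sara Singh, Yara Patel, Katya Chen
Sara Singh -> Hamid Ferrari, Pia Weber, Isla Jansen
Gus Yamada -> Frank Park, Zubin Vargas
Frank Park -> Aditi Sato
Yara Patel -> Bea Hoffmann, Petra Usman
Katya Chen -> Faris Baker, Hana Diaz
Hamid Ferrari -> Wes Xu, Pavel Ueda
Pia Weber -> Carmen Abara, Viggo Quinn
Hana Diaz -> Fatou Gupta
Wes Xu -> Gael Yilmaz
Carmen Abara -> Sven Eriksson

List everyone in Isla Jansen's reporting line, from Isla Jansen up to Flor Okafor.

Isla Jansen reports to Sara Singh. Sara Singh reports to Hugo Ishikawa. Hugo Ishikawa reports to Flor Okafor. Flor Okafor is at the top.

Isla Jansen -> Sara Singh -> Hugo Ishikawa -> Flor Okafor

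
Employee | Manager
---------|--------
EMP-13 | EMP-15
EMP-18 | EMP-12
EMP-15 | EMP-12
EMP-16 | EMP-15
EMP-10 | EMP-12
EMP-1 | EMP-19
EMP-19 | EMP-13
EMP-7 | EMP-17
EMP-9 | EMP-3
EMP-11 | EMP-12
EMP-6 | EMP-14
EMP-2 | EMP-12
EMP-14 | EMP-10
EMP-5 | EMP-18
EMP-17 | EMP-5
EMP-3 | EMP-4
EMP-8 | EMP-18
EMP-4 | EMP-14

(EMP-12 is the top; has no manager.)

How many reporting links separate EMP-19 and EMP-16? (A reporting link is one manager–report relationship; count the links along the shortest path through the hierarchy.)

EMP-19 is 2 levels below EMP-15, and EMP-16 is 1 level below EMP-15 (their lowest common manager). The shortest path runs up from EMP-19 to EMP-15 and back down to EMP-16: 2 + 1 = 3 links.

3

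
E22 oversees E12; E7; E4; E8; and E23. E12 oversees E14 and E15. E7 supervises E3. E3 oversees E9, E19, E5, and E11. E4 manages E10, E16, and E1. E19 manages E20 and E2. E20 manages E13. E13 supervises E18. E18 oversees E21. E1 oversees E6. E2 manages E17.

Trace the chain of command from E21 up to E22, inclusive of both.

E21 reports to E18. E18 reports to E13. E13 reports to E20. E20 reports to E19. E19 reports to E3. E3 reports to E7. E7 reports to E22. E22 is at the top.

E21 -> E18 -> E13 -> E20 -> E19 -> E3 -> E7 -> E22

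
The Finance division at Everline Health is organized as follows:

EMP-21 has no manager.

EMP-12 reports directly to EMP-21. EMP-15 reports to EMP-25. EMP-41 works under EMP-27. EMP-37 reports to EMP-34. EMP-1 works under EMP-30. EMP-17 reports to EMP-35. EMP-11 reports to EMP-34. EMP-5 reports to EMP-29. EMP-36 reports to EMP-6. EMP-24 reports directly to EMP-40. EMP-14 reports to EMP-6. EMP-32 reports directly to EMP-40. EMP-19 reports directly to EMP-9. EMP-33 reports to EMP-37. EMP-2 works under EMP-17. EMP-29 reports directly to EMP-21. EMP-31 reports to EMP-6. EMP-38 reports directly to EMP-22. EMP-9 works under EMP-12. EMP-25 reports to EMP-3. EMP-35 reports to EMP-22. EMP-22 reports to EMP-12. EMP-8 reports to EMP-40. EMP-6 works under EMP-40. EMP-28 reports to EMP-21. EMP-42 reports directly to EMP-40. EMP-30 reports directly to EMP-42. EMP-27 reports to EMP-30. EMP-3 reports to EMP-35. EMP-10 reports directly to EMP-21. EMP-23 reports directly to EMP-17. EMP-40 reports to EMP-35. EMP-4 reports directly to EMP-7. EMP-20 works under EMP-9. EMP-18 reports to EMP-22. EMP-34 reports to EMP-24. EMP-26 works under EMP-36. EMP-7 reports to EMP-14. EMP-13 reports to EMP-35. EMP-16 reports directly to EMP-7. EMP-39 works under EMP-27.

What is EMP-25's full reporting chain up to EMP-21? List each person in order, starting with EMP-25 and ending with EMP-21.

EMP-25 -> EMP-3 -> EMP-35 -> EMP-22 -> EMP-12 -> EMP-21

EMP-25 reports to EMP-3. EMP-3 reports to EMP-35. EMP-35 reports to EMP-22. EMP-22 reports to EMP-12. EMP-12 reports to EMP-21. EMP-21 is at the top.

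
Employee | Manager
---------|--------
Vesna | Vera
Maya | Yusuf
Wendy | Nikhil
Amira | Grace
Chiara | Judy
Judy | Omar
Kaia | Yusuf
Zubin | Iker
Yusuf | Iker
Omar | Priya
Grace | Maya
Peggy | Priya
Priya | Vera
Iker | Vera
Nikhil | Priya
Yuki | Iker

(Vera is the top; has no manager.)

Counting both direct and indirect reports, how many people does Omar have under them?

Omar directly manages Judy. Under Judy: Chiara (1). That's 2 in total.

2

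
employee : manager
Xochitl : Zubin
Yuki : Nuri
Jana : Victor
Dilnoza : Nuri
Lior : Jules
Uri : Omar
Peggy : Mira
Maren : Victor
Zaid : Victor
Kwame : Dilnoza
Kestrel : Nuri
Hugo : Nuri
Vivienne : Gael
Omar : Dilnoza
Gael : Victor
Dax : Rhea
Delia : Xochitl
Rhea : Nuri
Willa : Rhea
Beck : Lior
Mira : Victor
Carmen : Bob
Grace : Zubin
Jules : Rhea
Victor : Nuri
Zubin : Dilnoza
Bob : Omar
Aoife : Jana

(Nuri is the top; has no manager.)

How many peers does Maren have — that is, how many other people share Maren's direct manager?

Maren reports to Victor. Victor's other direct reports are Mira, Jana, Zaid, Gael — 4 peers.

4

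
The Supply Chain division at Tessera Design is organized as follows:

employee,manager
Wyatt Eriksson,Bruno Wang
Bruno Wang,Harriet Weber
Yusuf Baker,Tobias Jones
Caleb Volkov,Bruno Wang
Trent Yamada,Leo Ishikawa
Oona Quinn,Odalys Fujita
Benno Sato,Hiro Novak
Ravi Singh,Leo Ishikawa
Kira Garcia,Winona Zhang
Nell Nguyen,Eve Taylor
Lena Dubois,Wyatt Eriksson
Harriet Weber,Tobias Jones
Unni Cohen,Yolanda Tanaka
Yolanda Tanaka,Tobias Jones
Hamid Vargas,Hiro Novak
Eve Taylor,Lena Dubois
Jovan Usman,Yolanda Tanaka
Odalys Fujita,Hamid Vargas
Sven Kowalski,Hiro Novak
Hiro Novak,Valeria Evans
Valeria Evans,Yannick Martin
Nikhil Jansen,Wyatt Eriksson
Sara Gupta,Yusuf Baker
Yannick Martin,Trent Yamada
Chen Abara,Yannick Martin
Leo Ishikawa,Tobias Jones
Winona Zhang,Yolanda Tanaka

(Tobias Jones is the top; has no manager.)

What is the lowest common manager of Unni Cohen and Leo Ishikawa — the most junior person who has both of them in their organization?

Unni Cohen's chain of managers is Yolanda Tanaka, Tobias Jones. Leo Ishikawa's chain of managers is Tobias Jones. The first manager that appears in both chains is Tobias Jones.

Tobias Jones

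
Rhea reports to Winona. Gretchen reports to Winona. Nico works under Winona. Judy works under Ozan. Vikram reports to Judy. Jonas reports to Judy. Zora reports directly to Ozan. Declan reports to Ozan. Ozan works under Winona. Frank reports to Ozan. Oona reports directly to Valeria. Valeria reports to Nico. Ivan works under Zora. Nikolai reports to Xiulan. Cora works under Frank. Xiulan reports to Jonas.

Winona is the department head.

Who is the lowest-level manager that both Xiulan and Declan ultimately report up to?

Ozan

Xiulan's chain of managers is Jonas, Judy, Ozan, Winona. Declan's chain of managers is Ozan, Winona. The first manager that appears in both chains is Ozan.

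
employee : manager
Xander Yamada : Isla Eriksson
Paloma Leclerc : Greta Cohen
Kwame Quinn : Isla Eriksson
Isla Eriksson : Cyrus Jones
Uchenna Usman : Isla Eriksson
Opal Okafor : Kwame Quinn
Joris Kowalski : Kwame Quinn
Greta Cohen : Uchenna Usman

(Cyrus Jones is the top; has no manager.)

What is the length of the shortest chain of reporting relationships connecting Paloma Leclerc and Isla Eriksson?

3

Paloma Leclerc is in Isla Eriksson's organization: the chain from Paloma Leclerc up to Isla Eriksson is Paloma Leclerc → Greta Cohen → Uchenna Usman → Isla Eriksson, which is 3 links.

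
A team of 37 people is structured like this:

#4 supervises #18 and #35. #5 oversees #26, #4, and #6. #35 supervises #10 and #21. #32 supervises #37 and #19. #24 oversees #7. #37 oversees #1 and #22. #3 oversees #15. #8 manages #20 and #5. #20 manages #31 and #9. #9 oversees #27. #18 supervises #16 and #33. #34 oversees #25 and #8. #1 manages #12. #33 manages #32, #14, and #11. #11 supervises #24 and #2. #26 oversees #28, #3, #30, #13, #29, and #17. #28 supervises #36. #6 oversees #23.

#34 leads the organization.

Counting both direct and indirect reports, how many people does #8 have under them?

34

#8 directly manages #20, #5. Under #20: #31, #9, #27 (3). Under #5: #6, #23, #26, #17, #29, #13, #30, #3, #15, #28, #36, #4, #35, #21, #10, #18, #16, #33, #11, #2, #24, #7, #14, #32, #19, #37, #22, #1, #12 (29). So #8's organization is 2 direct reports plus everyone under them: 4 + 30 = 34.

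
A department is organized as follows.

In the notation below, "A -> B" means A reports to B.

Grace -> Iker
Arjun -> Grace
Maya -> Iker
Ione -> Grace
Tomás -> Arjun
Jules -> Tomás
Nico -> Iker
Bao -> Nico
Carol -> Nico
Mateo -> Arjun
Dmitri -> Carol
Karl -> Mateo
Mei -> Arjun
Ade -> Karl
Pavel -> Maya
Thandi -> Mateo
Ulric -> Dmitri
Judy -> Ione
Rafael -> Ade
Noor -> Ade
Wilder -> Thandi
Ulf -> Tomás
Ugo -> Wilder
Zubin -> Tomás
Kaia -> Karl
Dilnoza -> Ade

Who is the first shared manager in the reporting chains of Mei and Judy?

Mei's chain of managers is Arjun, Grace, Iker. Judy's chain of managers is Ione, Grace, Iker. The first manager that appears in both chains is Grace.

Grace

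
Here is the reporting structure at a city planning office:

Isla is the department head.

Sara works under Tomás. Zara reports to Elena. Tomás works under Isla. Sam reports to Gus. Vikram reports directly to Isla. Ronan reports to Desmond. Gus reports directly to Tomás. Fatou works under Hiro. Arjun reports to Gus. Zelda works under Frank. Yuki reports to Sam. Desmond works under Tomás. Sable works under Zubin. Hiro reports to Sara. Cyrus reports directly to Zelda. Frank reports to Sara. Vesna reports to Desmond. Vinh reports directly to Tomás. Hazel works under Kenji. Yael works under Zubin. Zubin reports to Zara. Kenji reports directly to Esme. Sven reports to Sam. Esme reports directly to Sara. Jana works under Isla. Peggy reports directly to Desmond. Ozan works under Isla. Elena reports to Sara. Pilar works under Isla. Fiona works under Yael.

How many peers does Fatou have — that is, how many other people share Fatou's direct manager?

0

Fatou reports to Hiro, and Hiro has no other direct reports. Fatou has 0 peers.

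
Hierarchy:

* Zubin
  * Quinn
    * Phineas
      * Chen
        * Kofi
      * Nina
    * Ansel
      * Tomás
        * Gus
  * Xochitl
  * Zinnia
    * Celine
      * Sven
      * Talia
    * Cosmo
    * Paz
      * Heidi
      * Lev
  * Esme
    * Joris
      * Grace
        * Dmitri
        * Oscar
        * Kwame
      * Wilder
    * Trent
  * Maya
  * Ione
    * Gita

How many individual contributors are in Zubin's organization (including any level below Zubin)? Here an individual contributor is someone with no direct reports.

16

The people in Zubin's organization with no one reporting to them are Gita, Maya, Trent, Wilder, Kwame, Oscar, Dmitri, Lev, Heidi, Cosmo, Talia, Sven, Xochitl, Gus, Nina, Kofi. That is 16.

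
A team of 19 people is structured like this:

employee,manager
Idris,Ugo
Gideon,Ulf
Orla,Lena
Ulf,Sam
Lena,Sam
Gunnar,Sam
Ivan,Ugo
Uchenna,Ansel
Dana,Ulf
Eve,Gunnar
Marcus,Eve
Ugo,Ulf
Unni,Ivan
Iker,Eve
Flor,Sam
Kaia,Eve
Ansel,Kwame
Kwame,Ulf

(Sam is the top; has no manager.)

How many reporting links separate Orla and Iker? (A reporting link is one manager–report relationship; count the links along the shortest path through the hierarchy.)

5

Orla is 2 levels below Sam, and Iker is 3 levels below Sam (their lowest common manager). The shortest path runs up from Orla to Sam and back down to Iker: 2 + 3 = 5 links.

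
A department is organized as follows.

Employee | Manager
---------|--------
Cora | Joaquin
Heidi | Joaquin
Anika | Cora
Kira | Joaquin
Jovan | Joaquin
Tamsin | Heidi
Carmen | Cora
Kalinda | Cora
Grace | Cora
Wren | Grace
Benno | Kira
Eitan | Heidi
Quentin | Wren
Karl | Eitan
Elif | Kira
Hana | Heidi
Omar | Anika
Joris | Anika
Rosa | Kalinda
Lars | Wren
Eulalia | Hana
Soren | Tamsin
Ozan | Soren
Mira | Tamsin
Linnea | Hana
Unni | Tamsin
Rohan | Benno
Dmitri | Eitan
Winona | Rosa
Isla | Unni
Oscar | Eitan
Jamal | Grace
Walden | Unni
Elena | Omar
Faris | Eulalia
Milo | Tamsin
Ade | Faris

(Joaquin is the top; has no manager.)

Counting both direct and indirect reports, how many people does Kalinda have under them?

Kalinda directly manages Rosa. Under Rosa: Winona (1). That's 2 in total.

2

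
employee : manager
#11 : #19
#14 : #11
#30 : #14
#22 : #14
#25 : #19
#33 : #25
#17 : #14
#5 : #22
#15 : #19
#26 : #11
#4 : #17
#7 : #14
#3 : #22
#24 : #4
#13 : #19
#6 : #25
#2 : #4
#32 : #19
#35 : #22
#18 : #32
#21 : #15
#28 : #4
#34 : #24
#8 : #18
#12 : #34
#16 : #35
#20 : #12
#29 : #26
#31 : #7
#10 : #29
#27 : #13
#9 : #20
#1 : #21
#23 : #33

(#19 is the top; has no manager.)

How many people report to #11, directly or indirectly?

21

#11 directly manages #14, #26. Under #14: #7, #31, #17, #4, #28, #2, #24, #34, #12, #20, #9, #22, #35, #16, #3, #5, #30 (17). Under #26: #29, #10 (2). So #11's organization is 2 direct reports plus everyone under them: 18 + 3 = 21.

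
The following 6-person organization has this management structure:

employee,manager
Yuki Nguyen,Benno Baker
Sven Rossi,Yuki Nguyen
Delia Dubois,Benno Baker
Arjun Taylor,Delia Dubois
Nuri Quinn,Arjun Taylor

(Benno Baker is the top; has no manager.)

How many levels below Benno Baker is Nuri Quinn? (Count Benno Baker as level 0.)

3

Chain from Nuri Quinn up to Benno Baker: Nuri Quinn → Arjun Taylor → Delia Dubois → Benno Baker. That is 3 steps up, so Nuri Quinn is 3 levels below Benno Baker.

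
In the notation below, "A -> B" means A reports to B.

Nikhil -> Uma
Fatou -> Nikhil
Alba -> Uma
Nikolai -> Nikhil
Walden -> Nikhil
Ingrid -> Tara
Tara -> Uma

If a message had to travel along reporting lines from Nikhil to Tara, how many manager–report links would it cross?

2

Nikhil is 1 level below Uma, and Tara is 1 level below Uma (their lowest common manager). The shortest path runs up from Nikhil to Uma and back down to Tara: 1 + 1 = 2 links.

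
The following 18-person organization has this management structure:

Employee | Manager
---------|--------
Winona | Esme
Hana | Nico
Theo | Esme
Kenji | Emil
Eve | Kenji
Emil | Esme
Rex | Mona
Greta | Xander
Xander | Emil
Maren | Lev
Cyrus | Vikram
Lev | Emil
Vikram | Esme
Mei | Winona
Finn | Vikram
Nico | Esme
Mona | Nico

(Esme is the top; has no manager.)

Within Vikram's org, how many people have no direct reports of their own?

2

The people in Vikram's organization with no one reporting to them are Cyrus, Finn. That is 2.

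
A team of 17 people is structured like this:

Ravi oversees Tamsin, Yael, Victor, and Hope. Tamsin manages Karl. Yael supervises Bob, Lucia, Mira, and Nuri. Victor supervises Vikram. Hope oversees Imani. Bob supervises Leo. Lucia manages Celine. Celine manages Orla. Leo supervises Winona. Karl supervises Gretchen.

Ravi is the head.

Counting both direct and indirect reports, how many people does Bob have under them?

2

Bob directly manages Leo. Under Leo: Winona (1). That's 2 in total.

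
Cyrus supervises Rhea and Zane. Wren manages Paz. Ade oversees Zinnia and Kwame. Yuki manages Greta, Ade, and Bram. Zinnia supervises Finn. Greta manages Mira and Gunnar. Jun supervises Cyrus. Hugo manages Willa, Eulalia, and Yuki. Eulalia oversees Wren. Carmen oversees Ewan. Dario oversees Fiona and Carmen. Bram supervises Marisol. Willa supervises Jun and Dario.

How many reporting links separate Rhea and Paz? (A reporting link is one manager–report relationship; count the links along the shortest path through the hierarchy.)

7

Rhea is 4 levels below Hugo, and Paz is 3 levels below Hugo (their lowest common manager). The shortest path runs up from Rhea to Hugo and back down to Paz: 4 + 3 = 7 links.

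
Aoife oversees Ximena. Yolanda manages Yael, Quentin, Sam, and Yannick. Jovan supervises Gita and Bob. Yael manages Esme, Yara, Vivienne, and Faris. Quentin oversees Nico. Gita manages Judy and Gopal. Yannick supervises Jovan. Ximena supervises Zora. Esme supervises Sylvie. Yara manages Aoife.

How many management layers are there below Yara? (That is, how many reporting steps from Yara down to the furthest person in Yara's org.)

3

The longest chain under Yara runs Yara → Aoife → Ximena → Zora, which is 3 levels below Yara.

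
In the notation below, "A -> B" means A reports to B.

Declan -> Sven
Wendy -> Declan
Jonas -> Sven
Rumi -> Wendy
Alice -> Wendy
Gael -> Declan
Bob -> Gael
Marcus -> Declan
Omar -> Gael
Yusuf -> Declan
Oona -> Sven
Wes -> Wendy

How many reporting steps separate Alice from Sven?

Chain from Alice up to Sven: Alice → Wendy → Declan → Sven. That is 3 steps up, so Alice is 3 levels below Sven.

3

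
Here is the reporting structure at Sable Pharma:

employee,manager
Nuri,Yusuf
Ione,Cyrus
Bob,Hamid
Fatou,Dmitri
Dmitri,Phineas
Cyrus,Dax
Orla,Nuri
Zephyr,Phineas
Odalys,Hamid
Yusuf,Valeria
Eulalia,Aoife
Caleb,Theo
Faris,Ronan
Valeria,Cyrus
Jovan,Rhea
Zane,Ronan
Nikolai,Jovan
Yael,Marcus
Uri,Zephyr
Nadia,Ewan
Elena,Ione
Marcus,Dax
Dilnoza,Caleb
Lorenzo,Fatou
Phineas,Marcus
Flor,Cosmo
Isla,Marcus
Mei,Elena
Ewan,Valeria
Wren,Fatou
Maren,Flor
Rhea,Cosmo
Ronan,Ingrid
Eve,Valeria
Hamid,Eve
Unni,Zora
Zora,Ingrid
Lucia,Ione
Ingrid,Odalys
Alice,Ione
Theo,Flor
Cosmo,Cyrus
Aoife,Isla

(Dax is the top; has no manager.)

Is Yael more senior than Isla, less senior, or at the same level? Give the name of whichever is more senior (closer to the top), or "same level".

Both Yael and Isla are 2 levels below Dax.

same level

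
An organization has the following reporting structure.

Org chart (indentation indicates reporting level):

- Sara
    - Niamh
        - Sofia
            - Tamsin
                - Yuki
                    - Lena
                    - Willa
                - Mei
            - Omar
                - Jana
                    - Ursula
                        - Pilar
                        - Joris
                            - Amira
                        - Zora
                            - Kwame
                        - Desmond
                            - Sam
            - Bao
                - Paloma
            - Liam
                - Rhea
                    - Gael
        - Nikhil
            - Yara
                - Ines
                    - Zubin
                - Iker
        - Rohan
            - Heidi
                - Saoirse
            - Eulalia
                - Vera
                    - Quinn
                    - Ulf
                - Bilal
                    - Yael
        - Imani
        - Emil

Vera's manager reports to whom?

Rohan

Vera reports to Eulalia, and Eulalia reports to Rohan. So Vera's skip-level manager is Rohan.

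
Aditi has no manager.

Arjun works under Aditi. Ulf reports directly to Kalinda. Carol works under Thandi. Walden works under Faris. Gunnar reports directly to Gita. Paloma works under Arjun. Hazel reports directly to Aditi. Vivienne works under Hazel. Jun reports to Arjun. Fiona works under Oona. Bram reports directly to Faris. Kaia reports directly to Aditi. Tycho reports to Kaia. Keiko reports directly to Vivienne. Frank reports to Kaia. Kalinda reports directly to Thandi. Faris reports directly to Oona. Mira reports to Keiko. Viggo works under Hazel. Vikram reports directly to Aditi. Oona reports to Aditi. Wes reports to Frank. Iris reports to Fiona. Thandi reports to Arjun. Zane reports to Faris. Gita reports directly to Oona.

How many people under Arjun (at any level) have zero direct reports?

4

The people in Arjun's organization with no one reporting to them are Paloma, Jun, Ulf, Carol. That is 4.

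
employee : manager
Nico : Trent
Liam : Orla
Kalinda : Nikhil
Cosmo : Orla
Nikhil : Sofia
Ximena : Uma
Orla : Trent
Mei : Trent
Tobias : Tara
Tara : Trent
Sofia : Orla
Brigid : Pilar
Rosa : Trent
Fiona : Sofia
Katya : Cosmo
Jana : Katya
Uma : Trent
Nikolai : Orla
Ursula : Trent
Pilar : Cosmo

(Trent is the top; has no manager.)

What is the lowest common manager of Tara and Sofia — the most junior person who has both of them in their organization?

Trent

Tara's chain of managers is Trent. Sofia's chain of managers is Orla, Trent. The first manager that appears in both chains is Trent.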